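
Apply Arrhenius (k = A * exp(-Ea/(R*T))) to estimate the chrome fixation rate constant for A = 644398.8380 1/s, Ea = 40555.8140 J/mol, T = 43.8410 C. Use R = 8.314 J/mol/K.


T_K = T_C + 273.15 = 43.8410 + 273.15 = 316.9910 K
exponent = -Ea / (R * T_K) = -40555.8140 / (8.314 * 316.9910) = -15.3885
k = A * exp(exponent) = 644398.8380 * exp(-15.3885) = 0.1337 1/s


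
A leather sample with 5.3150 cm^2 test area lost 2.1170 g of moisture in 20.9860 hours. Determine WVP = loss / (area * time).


Formula: WVP = loss / (area * time)
Substituting: WVP = 2.1170 / (5.3150 * 20.9860)
Result: 0.0189796 g/(cm^2*hr)


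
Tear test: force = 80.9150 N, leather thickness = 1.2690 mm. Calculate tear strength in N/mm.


Formula: Tear strength = force / thickness
Substituting: Tear strength = 80.9150 / 1.2690
Result: 63.7628 N/mm


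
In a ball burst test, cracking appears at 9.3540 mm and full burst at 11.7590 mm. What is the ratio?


Formula: Ratio = crack / burst
Substituting: Ratio = 9.3540 / 11.7590
Result: 0.7955


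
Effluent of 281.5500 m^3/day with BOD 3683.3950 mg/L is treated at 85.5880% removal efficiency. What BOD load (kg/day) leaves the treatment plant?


Load_in = volume * conc / 1000 = 281.5500 * 3683.3950 / 1000 = 1037.0599 kg/day
Removed = Load_in * eff / 100 = 1037.0599 * 85.5880 / 100 = 887.5988 kg/day
Load_out = Load_in - Removed = 1037.0599 - 887.5988 = 149.4611 kg/day


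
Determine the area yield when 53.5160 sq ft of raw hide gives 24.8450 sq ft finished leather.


Formula: Yield = finished / raw * 100
Substituting: Yield = 24.8450 / 53.5160 * 100
Result: 46.4254 %


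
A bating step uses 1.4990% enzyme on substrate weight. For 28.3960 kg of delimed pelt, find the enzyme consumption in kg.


Formula: Enzyme = substrate * pct / 100
Substituting: Enzyme = 28.3960 * 1.4990 / 100
Result: 0.4257 kg


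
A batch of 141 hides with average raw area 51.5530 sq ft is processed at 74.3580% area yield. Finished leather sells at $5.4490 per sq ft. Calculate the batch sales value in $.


Raw_total = N * avg_area = 141 * 51.5530 = 7268.9730 sq ft
Finished = Raw_total * yield / 100 = 7268.9730 * 74.3580 / 100 = 5405.0629 sq ft
Value = Finished * price = 5405.0629 * 5.4490 = 29452.1880 $


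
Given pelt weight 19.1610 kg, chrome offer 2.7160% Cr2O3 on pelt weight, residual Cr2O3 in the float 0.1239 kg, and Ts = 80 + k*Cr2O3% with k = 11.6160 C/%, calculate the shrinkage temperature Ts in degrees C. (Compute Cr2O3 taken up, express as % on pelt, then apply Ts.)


Offered = pelt * offer_pct / 100 = 19.1610 * 2.7160 / 100 = 0.5204 kg
Uptake = offered - residual = 0.5204 - 0.1239 = 0.3965 kg
Cr2O3% on pelt = uptake / pelt * 100 = 0.3965 / 19.1610 * 100 = 2.0694 %
Ts = 80 + k * Cr2O3% = 80 + 11.6160 * 2.0694 = 104.0378 C


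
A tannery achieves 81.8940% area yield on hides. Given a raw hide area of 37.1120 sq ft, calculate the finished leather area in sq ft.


Formula: finished = raw * yield / 100
Substituting: finished = 37.1120 * 81.8940 / 100
Result: 30.3925 sq ft


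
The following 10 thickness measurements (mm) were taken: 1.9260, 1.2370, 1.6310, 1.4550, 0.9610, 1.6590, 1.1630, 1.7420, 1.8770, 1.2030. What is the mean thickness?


Formula: Average = sum / n
Substituting: Average = 14.8540 / 10
Result: 1.4854 mm


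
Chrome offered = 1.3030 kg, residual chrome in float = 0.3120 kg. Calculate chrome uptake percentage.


Formula: Uptake = (offered - residual) / offered * 100
Substituting: Uptake = (1.3030 - 0.3120) / 1.3030 * 100
Result: 76.0553 %


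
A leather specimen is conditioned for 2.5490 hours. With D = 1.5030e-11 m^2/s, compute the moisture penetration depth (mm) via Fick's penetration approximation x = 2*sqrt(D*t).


t = 2.5490 hr * 3600 = 9176.4000 s
D * t = 1.5030e-11 * 9176.4000 = 1.3792e-07
x = 2 * sqrt(D*t) = 2 * sqrt(1.3792e-07) = 7.4276e-04 m = 0.7428 mm


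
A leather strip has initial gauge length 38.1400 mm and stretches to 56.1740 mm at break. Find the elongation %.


Formula: Elongation = (Lf - L0) / L0 * 100
Substituting: Elongation = (56.1740 - 38.1400) / 38.1400 * 100
Result: 47.2837 %


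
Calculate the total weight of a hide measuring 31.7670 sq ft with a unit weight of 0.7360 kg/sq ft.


Formula: Weight = area * weight_per_sqft
Substituting: Weight = 31.7670 * 0.7360
Result: 23.3805 kg


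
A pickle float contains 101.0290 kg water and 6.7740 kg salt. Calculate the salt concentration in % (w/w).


Formula: Conc = salt / (water + salt) * 100
Substituting: Conc = 6.7740 / (101.0290 + 6.7740) * 100
Result: 6.2837 %


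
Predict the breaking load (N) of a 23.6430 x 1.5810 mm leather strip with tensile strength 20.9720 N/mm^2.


Formula: F = TS * w * t
Substituting: F = 20.9720 * 23.6430 * 1.5810
Result: 783.9246 N


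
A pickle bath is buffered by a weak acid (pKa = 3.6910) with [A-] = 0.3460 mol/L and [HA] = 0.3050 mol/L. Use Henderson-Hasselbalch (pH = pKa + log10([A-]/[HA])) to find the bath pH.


ratio = [A-] / [HA] = 0.3460 / 0.3050 = 1.1344
log10(ratio) = 0.0547763
pH = pKa + log10(ratio) = 3.6910 + 0.0547763 = 3.7458


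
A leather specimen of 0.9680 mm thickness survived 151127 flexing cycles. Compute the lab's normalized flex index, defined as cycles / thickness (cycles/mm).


Formula: Index = cycles / thickness
Substituting: Index = 151127 / 0.9680
Result: 156122.9339 cycles/mm


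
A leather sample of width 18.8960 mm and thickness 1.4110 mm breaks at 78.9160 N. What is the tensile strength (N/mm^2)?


Formula: TS = force / (width * thickness)
Substituting: TS = 78.9160 / (18.8960 * 1.4110)
Result: 2.9598 N/mm^2


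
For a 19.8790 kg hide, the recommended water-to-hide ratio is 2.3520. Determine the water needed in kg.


Formula: Water = hide_weight * ratio
Substituting: Water = 19.8790 * 2.3520
Result: 46.7554 kg


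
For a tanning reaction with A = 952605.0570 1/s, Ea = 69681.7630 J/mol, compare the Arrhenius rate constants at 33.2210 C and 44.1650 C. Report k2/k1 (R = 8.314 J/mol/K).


T1 = 33.2210 + 273.15 = 306.3710 K; T2 = 44.1650 + 273.15 = 317.3150 K
k1 = A * exp(-Ea/(R*T1)) = 952605.0570 * exp(-69681.7630/(8.314*306.3710)) = 1.2535e-06 1/s
k2 = A * exp(-Ea/(R*T2)) = 952605.0570 * exp(-69681.7630/(8.314*317.3150)) = 3.2201e-06 1/s
k2/k1 = 3.2201e-06 / 1.2535e-06 = 2.5690


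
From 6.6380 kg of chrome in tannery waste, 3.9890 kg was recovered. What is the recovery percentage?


Formula: Recovery = recovered / input * 100
Substituting: Recovery = 3.9890 / 6.6380 * 100
Result: 60.0934 %


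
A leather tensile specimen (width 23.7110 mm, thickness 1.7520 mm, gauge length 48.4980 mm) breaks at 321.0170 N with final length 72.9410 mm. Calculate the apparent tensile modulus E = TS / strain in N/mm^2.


TS = F / (w * t) = 321.0170 / (23.7110 * 1.7520) = 7.7276 N/mm^2
strain = (Lf - L0) / L0 = (72.9410 - 48.4980) / 48.4980 = 0.5040
E = TS / strain = 7.7276 / 0.5040 = 15.3325 N/mm^2


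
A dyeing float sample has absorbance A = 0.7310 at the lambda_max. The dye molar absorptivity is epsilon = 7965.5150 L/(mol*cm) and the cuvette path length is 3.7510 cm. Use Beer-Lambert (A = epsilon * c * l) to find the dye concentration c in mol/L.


Formula: c = A / (epsilon * l)
Substituting: c = 0.7310 / (7965.5150 * 3.7510)
Result: 2.4466e-05 mol/L


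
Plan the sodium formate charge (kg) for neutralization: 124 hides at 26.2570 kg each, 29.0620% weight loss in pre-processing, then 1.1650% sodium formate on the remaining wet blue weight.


Total_raw = N * avg_wt = 124 * 26.2570 = 3255.8680 kg
Substrate = Total_raw * (1 - loss/100) = 3255.8680 * (1 - 29.0620/100) = 2309.6476 kg
Neutralizer = Substrate * pct / 100 = 2309.6476 * 1.1650 / 100 = 26.9074 kg


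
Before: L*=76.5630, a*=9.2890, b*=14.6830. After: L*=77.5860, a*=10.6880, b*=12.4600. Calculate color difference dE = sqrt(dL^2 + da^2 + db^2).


dL = 1.0230, da = 1.3990, db = -2.2230
dE = sqrt(1.0230^2 + 1.3990^2 + (-2.2230)^2) = 2.8188


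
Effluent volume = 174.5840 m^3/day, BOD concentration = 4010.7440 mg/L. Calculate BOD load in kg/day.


Formula: BOD_load = volume * conc / 1000
Substituting: BOD_load = 174.5840 * 4010.7440 / 1000
Result: 700.2117 kg/day


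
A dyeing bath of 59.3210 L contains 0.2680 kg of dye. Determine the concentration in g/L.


Formula: Conc = dye_mass(kg) / volume(L) * 1000
Substituting: Conc = 0.2680 / 59.3210 * 1000
Result: 4.5178 g/L


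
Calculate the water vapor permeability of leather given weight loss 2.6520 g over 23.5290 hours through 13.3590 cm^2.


Formula: WVP = loss / (area * time)
Substituting: WVP = 2.6520 / (13.3590 * 23.5290)
Result: 0.00843716 g/(cm^2*hr)


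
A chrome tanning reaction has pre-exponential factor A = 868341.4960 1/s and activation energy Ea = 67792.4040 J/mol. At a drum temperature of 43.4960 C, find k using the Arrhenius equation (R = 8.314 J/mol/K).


T_K = T_C + 273.15 = 43.4960 + 273.15 = 316.6460 K
exponent = -Ea / (R * T_K) = -67792.4040 / (8.314 * 316.6460) = -25.7512
k = A * exp(exponent) = 868341.4960 * exp(-25.7512) = 5.6898e-06 1/s


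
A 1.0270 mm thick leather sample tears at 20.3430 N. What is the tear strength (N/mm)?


Formula: Tear strength = force / thickness
Substituting: Tear strength = 20.3430 / 1.0270
Result: 19.8082 N/mm


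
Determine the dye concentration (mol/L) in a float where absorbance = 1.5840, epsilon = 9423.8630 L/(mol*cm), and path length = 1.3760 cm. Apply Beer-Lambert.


Formula: c = A / (epsilon * l)
Substituting: c = 1.5840 / (9423.8630 * 1.3760)
Result: 1.2215e-04 mol/L


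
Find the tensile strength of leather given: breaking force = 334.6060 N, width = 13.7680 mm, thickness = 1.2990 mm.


Formula: TS = force / (width * thickness)
Substituting: TS = 334.6060 / (13.7680 * 1.2990)
Result: 18.7091 N/mm^2


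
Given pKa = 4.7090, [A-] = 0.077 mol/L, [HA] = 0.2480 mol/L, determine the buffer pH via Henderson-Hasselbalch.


ratio = [A-] / [HA] = 0.077 / 0.2480 = 0.3105
log10(ratio) = -0.5080
pH = pKa + log10(ratio) = 4.7090 - 0.5080 = 4.2010


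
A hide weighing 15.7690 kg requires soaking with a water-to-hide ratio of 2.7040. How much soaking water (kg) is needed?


Formula: Water = hide_weight * ratio
Substituting: Water = 15.7690 * 2.7040
Result: 42.6394 kg


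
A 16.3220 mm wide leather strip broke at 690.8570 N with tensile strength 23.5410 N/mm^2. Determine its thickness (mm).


Formula: t = F / (TS * w)
Substituting: t = 690.8570 / (23.5410 * 16.3220)
Result: 1.7980 mm


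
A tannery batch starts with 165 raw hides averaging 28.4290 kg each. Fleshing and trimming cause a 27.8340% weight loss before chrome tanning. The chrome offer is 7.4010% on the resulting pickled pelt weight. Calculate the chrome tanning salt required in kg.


Total_raw = N * avg_wt = 165 * 28.4290 = 4690.7850 kg
Substrate = Total_raw * (1 - loss/100) = 4690.7850 * (1 - 27.8340/100) = 3385.1519 kg
Chrome = Substrate * pct / 100 = 3385.1519 * 7.4010 / 100 = 250.5351 kg


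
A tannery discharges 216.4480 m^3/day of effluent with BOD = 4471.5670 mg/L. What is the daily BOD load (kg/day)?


Formula: BOD_load = volume * conc / 1000
Substituting: BOD_load = 216.4480 * 4471.5670 / 1000
Result: 967.8617 kg/day


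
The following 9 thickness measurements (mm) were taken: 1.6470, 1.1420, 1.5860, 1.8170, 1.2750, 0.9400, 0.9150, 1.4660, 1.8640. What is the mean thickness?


Formula: Average = sum / n
Substituting: Average = 12.6520 / 9
Result: 1.4058 mm


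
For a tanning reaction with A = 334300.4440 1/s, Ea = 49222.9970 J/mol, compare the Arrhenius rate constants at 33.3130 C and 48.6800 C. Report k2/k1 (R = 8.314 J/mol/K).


T1 = 33.3130 + 273.15 = 306.4630 K; T2 = 48.6800 + 273.15 = 321.8300 K
k1 = A * exp(-Ea/(R*T1)) = 334300.4440 * exp(-49222.9970/(8.314*306.4630)) = 0.00136173 1/s
k2 = A * exp(-Ea/(R*T2)) = 334300.4440 * exp(-49222.9970/(8.314*321.8300)) = 0.00342536 1/s
k2/k1 = 0.00342536 / 0.00136173 = 2.5154


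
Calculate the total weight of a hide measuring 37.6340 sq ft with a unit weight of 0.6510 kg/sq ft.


Formula: Weight = area * weight_per_sqft
Substituting: Weight = 37.6340 * 0.6510
Result: 24.4997 kg


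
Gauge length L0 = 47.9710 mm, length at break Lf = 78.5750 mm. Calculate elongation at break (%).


Formula: Elongation = (Lf - L0) / L0 * 100
Substituting: Elongation = (78.5750 - 47.9710) / 47.9710 * 100
Result: 63.7969 %


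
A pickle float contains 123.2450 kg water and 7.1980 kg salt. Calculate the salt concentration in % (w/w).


Formula: Conc = salt / (water + salt) * 100
Substituting: Conc = 7.1980 / (123.2450 + 7.1980) * 100
Result: 5.5181 %


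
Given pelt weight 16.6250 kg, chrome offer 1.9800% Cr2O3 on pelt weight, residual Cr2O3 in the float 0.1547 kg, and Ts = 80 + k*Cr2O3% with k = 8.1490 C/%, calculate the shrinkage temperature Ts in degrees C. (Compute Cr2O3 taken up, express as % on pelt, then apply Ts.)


Offered = pelt * offer_pct / 100 = 16.6250 * 1.9800 / 100 = 0.3292 kg
Uptake = offered - residual = 0.3292 - 0.1547 = 0.1745 kg
Cr2O3% on pelt = uptake / pelt * 100 = 0.1745 / 16.6250 * 100 = 1.0495 %
Ts = 80 + k * Cr2O3% = 80 + 8.1490 * 1.0495 = 88.5522 C


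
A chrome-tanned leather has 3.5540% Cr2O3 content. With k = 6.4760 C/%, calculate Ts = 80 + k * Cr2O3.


Formula: Ts = 80 + k * Cr2O3
Substituting: Ts = 80 + 6.4760 * 3.5540
Result: 103.0157 C


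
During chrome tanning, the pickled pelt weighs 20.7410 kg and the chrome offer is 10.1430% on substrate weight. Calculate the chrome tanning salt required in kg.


Formula: Chrome = substrate * pct / 100
Substituting: Chrome = 20.7410 * 10.1430 / 100
Result: 2.1038 kg


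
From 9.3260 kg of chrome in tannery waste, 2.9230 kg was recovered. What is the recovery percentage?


Formula: Recovery = recovered / input * 100
Substituting: Recovery = 2.9230 / 9.3260 * 100
Result: 31.3425 %


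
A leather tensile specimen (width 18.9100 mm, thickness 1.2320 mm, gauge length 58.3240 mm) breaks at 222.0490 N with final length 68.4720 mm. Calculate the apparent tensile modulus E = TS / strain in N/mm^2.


TS = F / (w * t) = 222.0490 / (18.9100 * 1.2320) = 9.5312 N/mm^2
strain = (Lf - L0) / L0 = (68.4720 - 58.3240) / 58.3240 = 0.1740
E = TS / strain = 9.5312 / 0.1740 = 54.7789 N/mm^2


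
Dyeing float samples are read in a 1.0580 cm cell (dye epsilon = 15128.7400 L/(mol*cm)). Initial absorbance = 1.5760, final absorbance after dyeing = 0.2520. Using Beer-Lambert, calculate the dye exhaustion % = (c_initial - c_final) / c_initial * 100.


c_initial = A_i / (epsilon * l) = 1.5760 / (15128.7400 * 1.0580) = 9.8462e-05 mol/L
c_final = A_f / (epsilon * l) = 0.2520 / (15128.7400 * 1.0580) = 1.5744e-05 mol/L
Exhaustion = (c_initial - c_final) / c_initial * 100 = (9.8462e-05 - 1.5744e-05) / 9.8462e-05 * 100 = 84.0102 %


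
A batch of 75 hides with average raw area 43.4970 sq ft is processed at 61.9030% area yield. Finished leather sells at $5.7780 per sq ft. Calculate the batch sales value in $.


Raw_total = N * avg_area = 75 * 43.4970 = 3262.2750 sq ft
Finished = Raw_total * yield / 100 = 3262.2750 * 61.9030 / 100 = 2019.4461 sq ft
Value = Finished * price = 2019.4461 * 5.7780 = 11668.3595 $


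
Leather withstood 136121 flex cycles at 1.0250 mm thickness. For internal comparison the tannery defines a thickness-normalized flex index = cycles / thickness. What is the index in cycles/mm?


Formula: Index = cycles / thickness
Substituting: Index = 136121 / 1.0250
Result: 132800.9756 cycles/mm


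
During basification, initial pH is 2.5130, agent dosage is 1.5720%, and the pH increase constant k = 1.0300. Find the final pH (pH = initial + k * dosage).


Formula: pH_final = pH_initial + k * base_pct
Substituting: pH_final = 2.5130 + 1.0300 * 1.5720
Result: 4.1322


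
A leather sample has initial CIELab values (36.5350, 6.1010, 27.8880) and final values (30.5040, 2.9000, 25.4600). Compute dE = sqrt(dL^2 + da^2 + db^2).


dL = -6.0310, da = -3.2010, db = -2.4280
dE = sqrt((-6.0310)^2 + (-3.2010)^2 + (-2.4280)^2) = 7.2467


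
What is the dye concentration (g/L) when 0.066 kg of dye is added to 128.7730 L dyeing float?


Formula: Conc = dye_mass(kg) / volume(L) * 1000
Substituting: Conc = 0.066 / 128.7730 * 1000
Result: 0.5125 g/L


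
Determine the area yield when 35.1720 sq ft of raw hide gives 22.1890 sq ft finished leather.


Formula: Yield = finished / raw * 100
Substituting: Yield = 22.1890 / 35.1720 * 100
Result: 63.0871 %


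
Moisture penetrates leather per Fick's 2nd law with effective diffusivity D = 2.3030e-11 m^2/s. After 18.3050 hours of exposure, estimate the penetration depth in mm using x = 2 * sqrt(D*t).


t = 18.3050 hr * 3600 = 65898.0000 s
D * t = 2.3030e-11 * 65898.0000 = 1.5176e-06
x = 2 * sqrt(D*t) = 2 * sqrt(1.5176e-06) = 0.00246384 m = 2.4638 mm


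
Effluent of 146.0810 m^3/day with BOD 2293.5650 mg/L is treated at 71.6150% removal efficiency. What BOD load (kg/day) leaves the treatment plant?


Load_in = volume * conc / 1000 = 146.0810 * 2293.5650 / 1000 = 335.0463 kg/day
Removed = Load_in * eff / 100 = 335.0463 * 71.6150 / 100 = 239.9434 kg/day
Load_out = Load_in - Removed = 335.0463 - 239.9434 = 95.1029 kg/day


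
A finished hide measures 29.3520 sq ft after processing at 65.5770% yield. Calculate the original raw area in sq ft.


Formula: raw = finished * 100 / yield
Substituting: raw = 29.3520 * 100 / 65.5770
Result: 44.7596 sq ft


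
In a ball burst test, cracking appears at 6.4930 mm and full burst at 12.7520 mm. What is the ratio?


Formula: Ratio = crack / burst
Substituting: Ratio = 6.4930 / 12.7520
Result: 0.5092


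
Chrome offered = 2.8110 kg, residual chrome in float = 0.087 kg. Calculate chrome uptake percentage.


Formula: Uptake = (offered - residual) / offered * 100
Substituting: Uptake = (2.8110 - 0.087) / 2.8110 * 100
Result: 96.9050 %


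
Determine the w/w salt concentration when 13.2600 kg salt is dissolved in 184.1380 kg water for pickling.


Formula: Conc = salt / (water + salt) * 100
Substituting: Conc = 13.2600 / (184.1380 + 13.2600) * 100
Result: 6.7174 %


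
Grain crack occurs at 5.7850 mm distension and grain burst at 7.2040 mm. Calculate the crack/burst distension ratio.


Formula: Ratio = crack / burst
Substituting: Ratio = 5.7850 / 7.2040
Result: 0.8030


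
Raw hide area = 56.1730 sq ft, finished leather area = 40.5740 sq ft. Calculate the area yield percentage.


Formula: Yield = finished / raw * 100
Substituting: Yield = 40.5740 / 56.1730 * 100
Result: 72.2304 %


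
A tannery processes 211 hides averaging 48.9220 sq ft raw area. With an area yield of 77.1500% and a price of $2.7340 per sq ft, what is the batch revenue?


Raw_total = N * avg_area = 211 * 48.9220 = 10322.5420 sq ft
Finished = Raw_total * yield / 100 = 10322.5420 * 77.1500 / 100 = 7963.8412 sq ft
Value = Finished * price = 7963.8412 * 2.7340 = 21773.1417 $


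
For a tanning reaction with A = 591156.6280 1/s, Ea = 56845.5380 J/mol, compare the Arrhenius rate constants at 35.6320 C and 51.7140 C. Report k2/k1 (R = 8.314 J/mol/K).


T1 = 35.6320 + 273.15 = 308.7820 K; T2 = 51.7140 + 273.15 = 324.8640 K
k1 = A * exp(-Ea/(R*T1)) = 591156.6280 * exp(-56845.5380/(8.314*308.7820)) = 1.4294e-04 1/s
k2 = A * exp(-Ea/(R*T2)) = 591156.6280 * exp(-56845.5380/(8.314*324.8640)) = 4.2778e-04 1/s
k2/k1 = 4.2778e-04 / 1.4294e-04 = 2.9926


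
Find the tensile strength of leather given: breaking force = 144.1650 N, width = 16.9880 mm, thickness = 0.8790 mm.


Formula: TS = force / (width * thickness)
Substituting: TS = 144.1650 / (16.9880 * 0.8790)
Result: 9.6545 N/mm^2


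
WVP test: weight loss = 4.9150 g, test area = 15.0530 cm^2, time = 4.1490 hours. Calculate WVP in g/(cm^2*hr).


Formula: WVP = loss / (area * time)
Substituting: WVP = 4.9150 / (15.0530 * 4.1490)
Result: 0.0786968 g/(cm^2*hr)


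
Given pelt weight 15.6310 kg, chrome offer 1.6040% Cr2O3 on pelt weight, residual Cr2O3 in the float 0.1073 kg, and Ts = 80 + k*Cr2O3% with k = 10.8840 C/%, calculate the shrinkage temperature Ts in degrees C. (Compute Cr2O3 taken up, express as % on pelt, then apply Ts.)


Offered = pelt * offer_pct / 100 = 15.6310 * 1.6040 / 100 = 0.2507 kg
Uptake = offered - residual = 0.2507 - 0.1073 = 0.1434 kg
Cr2O3% on pelt = uptake / pelt * 100 = 0.1434 / 15.6310 * 100 = 0.9175 %
Ts = 80 + k * Cr2O3% = 80 + 10.8840 * 0.9175 = 89.9865 C


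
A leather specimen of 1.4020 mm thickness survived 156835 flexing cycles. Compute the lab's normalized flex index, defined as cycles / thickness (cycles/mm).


Formula: Index = cycles / thickness
Substituting: Index = 156835 / 1.4020
Result: 111865.1926 cycles/mm


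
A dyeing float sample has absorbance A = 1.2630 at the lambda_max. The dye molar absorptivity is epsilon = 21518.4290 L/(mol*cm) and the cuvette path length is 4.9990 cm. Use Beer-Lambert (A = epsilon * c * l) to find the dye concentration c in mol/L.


Formula: c = A / (epsilon * l)
Substituting: c = 1.2630 / (21518.4290 * 4.9990)
Result: 1.1741e-05 mol/L


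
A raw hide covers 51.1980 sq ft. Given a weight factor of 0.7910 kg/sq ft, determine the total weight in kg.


Formula: Weight = area * weight_per_sqft
Substituting: Weight = 51.1980 * 0.7910
Result: 40.4976 kg


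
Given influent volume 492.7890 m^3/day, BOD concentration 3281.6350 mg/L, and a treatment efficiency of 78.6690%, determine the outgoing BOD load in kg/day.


Load_in = volume * conc / 1000 = 492.7890 * 3281.6350 / 1000 = 1617.1536 kg/day
Removed = Load_in * eff / 100 = 1617.1536 * 78.6690 / 100 = 1272.1986 kg/day
Load_out = Load_in - Removed = 1617.1536 - 1272.1986 = 344.9550 kg/day


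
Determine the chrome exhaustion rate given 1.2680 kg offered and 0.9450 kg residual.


Formula: Uptake = (offered - residual) / offered * 100
Substituting: Uptake = (1.2680 - 0.9450) / 1.2680 * 100
Result: 25.4732 %


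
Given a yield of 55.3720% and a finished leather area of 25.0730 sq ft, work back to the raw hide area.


Formula: raw = finished * 100 / yield
Substituting: raw = 25.0730 * 100 / 55.3720
Result: 45.2810 sq ft


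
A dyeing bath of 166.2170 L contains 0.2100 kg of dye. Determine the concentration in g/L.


Formula: Conc = dye_mass(kg) / volume(L) * 1000
Substituting: Conc = 0.2100 / 166.2170 * 1000
Result: 1.2634 g/L


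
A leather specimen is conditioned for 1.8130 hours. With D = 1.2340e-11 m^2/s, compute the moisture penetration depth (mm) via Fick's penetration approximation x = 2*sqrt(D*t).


t = 1.8130 hr * 3600 = 6526.8000 s
D * t = 1.2340e-11 * 6526.8000 = 8.0541e-08
x = 2 * sqrt(D*t) = 2 * sqrt(8.0541e-08) = 5.6759e-04 m = 0.5676 mm


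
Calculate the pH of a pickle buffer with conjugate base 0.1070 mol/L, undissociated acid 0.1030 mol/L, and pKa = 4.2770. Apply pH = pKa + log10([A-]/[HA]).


ratio = [A-] / [HA] = 0.1070 / 0.1030 = 1.0388
log10(ratio) = 0.0165466
pH = pKa + log10(ratio) = 4.2770 + 0.0165466 = 4.2935


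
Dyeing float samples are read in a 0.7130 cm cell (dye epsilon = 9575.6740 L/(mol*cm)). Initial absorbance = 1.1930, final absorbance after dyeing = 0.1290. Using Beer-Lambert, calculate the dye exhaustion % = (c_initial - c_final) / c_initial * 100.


c_initial = A_i / (epsilon * l) = 1.1930 / (9575.6740 * 0.7130) = 1.7474e-04 mol/L
c_final = A_f / (epsilon * l) = 0.1290 / (9575.6740 * 0.7130) = 1.8894e-05 mol/L
Exhaustion = (c_initial - c_final) / c_initial * 100 = (1.7474e-04 - 1.8894e-05) / 1.7474e-04 * 100 = 89.1869 %


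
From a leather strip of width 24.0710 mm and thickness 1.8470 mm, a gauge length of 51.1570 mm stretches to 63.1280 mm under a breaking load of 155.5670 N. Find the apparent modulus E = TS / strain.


TS = F / (w * t) = 155.5670 / (24.0710 * 1.8470) = 3.4991 N/mm^2
strain = (Lf - L0) / L0 = (63.1280 - 51.1570) / 51.1570 = 0.2340
E = TS / strain = 3.4991 / 0.2340 = 14.9531 N/mm^2


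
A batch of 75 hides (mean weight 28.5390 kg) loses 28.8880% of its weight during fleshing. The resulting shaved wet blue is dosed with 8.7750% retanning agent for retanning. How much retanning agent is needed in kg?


Total_raw = N * avg_wt = 75 * 28.5390 = 2140.4250 kg
Substrate = Total_raw * (1 - loss/100) = 2140.4250 * (1 - 28.8880/100) = 1522.0990 kg
Retan = Substrate * pct / 100 = 1522.0990 * 8.7750 / 100 = 133.5642 kg


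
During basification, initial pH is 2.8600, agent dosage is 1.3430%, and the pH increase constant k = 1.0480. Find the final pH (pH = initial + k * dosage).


Formula: pH_final = pH_initial + k * base_pct
Substituting: pH_final = 2.8600 + 1.0480 * 1.3430
Result: 4.2675


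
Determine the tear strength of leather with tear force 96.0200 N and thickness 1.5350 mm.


Formula: Tear strength = force / thickness
Substituting: Tear strength = 96.0200 / 1.5350
Result: 62.5537 N/mm


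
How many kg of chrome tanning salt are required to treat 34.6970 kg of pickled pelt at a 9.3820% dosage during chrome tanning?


Formula: Chrome = substrate * pct / 100
Substituting: Chrome = 34.6970 * 9.3820 / 100
Result: 3.2553 kg


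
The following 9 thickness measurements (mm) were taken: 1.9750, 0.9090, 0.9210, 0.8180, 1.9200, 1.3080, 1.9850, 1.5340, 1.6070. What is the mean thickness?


Formula: Average = sum / n
Substituting: Average = 12.9770 / 9
Result: 1.4419 mm


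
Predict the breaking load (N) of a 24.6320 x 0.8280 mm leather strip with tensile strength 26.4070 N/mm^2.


Formula: F = TS * w * t
Substituting: F = 26.4070 * 24.6320 * 0.8280
Result: 538.5786 N


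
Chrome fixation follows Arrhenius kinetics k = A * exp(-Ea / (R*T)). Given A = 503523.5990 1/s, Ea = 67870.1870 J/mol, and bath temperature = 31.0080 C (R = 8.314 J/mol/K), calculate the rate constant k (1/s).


T_K = T_C + 273.15 = 31.0080 + 273.15 = 304.1580 K
exponent = -Ea / (R * T_K) = -67870.1870 / (8.314 * 304.1580) = -26.8392
k = A * exp(exponent) = 503523.5990 * exp(-26.8392) = 1.1115e-06 1/s


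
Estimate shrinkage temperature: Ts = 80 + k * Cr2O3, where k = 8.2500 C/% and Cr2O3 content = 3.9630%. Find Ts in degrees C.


Formula: Ts = 80 + k * Cr2O3
Substituting: Ts = 80 + 8.2500 * 3.9630
Result: 112.6947 C


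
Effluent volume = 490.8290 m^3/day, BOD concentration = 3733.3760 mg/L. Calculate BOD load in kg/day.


Formula: BOD_load = volume * conc / 1000
Substituting: BOD_load = 490.8290 * 3733.3760 / 1000
Result: 1832.4492 kg/day


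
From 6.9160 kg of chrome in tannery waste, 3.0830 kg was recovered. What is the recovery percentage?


Formula: Recovery = recovered / input * 100
Substituting: Recovery = 3.0830 / 6.9160 * 100
Result: 44.5778 %


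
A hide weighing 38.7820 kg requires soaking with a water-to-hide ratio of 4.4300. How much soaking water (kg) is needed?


Formula: Water = hide_weight * ratio
Substituting: Water = 38.7820 * 4.4300
Result: 171.8043 kg


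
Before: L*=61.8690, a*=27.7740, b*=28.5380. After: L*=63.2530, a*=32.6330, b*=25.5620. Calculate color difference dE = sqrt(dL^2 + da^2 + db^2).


dL = 1.3840, da = 4.8590, db = -2.9760
dE = sqrt(1.3840^2 + 4.8590^2 + (-2.9760)^2) = 5.8636


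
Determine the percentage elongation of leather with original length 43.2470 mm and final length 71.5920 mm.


Formula: Elongation = (Lf - L0) / L0 * 100
Substituting: Elongation = (71.5920 - 43.2470) / 43.2470 * 100
Result: 65.5421 %


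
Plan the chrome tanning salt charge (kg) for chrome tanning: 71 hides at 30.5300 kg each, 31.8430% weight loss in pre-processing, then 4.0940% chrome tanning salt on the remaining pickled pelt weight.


Total_raw = N * avg_wt = 71 * 30.5300 = 2167.6300 kg
Substrate = Total_raw * (1 - loss/100) = 2167.6300 * (1 - 31.8430/100) = 1477.3916 kg
Chrome = Substrate * pct / 100 = 1477.3916 * 4.0940 / 100 = 60.4844 kg


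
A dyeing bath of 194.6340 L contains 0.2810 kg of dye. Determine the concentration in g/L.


Formula: Conc = dye_mass(kg) / volume(L) * 1000
Substituting: Conc = 0.2810 / 194.6340 * 1000
Result: 1.4437 g/L


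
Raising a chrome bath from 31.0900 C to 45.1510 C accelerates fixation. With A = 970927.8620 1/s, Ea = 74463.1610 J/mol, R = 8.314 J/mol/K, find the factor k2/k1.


T1 = 31.0900 + 273.15 = 304.2400 K; T2 = 45.1510 + 273.15 = 318.3010 K
k1 = A * exp(-Ea/(R*T1)) = 970927.8620 * exp(-74463.1610/(8.314*304.2400)) = 1.5930e-07 1/s
k2 = A * exp(-Ea/(R*T2)) = 970927.8620 * exp(-74463.1610/(8.314*318.3010)) = 5.8479e-07 1/s
k2/k1 = 5.8479e-07 / 1.5930e-07 = 3.6709


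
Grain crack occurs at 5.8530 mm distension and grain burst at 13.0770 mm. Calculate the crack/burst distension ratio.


Formula: Ratio = crack / burst
Substituting: Ratio = 5.8530 / 13.0770
Result: 0.4476


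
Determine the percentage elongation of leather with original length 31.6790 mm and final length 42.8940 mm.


Formula: Elongation = (Lf - L0) / L0 * 100
Substituting: Elongation = (42.8940 - 31.6790) / 31.6790 * 100
Result: 35.4020 %


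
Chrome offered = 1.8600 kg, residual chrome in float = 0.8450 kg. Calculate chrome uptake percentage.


Formula: Uptake = (offered - residual) / offered * 100
Substituting: Uptake = (1.8600 - 0.8450) / 1.8600 * 100
Result: 54.5699 %


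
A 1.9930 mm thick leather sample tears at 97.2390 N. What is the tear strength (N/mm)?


Formula: Tear strength = force / thickness
Substituting: Tear strength = 97.2390 / 1.9930
Result: 48.7903 N/mm


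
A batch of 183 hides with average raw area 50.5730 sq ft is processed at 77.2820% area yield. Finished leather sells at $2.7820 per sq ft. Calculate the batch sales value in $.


Raw_total = N * avg_area = 183 * 50.5730 = 9254.8590 sq ft
Finished = Raw_total * yield / 100 = 9254.8590 * 77.2820 / 100 = 7152.3401 sq ft
Value = Finished * price = 7152.3401 * 2.7820 = 19897.8102 $


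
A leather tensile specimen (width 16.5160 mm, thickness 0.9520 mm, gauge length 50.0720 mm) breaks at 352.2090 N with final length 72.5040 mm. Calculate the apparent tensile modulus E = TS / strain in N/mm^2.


TS = F / (w * t) = 352.2090 / (16.5160 * 0.9520) = 22.4005 N/mm^2
strain = (Lf - L0) / L0 = (72.5040 - 50.0720) / 50.0720 = 0.4480
E = TS / strain = 22.4005 / 0.4480 = 50.0018 N/mm^2


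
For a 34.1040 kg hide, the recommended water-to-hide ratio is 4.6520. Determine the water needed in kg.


Formula: Water = hide_weight * ratio
Substituting: Water = 34.1040 * 4.6520
Result: 158.6518 kg


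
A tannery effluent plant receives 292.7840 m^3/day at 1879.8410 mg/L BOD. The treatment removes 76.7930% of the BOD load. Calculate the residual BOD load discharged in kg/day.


Load_in = volume * conc / 1000 = 292.7840 * 1879.8410 / 1000 = 550.3874 kg/day
Removed = Load_in * eff / 100 = 550.3874 * 76.7930 / 100 = 422.6590 kg/day
Load_out = Load_in - Removed = 550.3874 - 422.6590 = 127.7284 kg/day


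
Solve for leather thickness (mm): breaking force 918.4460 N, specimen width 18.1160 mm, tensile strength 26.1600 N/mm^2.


Formula: t = F / (TS * w)
Substituting: t = 918.4460 / (26.1600 * 18.1160)
Result: 1.9380 mm


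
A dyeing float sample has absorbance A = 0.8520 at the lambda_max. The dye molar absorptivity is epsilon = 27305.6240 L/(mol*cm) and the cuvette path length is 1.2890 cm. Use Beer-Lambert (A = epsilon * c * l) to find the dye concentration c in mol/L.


Formula: c = A / (epsilon * l)
Substituting: c = 0.8520 / (27305.6240 * 1.2890)
Result: 2.4207e-05 mol/L


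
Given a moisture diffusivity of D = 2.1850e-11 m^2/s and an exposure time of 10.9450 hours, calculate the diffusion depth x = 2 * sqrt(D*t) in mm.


t = 10.9450 hr * 3600 = 39402.0000 s
D * t = 2.1850e-11 * 39402.0000 = 8.6093e-07
x = 2 * sqrt(D*t) = 2 * sqrt(8.6093e-07) = 0.00185573 m = 1.8557 mm


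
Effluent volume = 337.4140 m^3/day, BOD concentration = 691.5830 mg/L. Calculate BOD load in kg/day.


Formula: BOD_load = volume * conc / 1000
Substituting: BOD_load = 337.4140 * 691.5830 / 1000
Result: 233.3498 kg/day


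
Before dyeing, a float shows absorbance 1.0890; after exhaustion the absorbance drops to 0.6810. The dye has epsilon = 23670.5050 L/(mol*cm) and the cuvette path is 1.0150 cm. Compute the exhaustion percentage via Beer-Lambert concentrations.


c_initial = A_i / (epsilon * l) = 1.0890 / (23670.5050 * 1.0150) = 4.5327e-05 mol/L
c_final = A_f / (epsilon * l) = 0.6810 / (23670.5050 * 1.0150) = 2.8345e-05 mol/L
Exhaustion = (c_initial - c_final) / c_initial * 100 = (4.5327e-05 - 2.8345e-05) / 4.5327e-05 * 100 = 37.4656 %


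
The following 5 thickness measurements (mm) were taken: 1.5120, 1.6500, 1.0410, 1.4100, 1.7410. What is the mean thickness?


Formula: Average = sum / n
Substituting: Average = 7.3540 / 5
Result: 1.4708 mm


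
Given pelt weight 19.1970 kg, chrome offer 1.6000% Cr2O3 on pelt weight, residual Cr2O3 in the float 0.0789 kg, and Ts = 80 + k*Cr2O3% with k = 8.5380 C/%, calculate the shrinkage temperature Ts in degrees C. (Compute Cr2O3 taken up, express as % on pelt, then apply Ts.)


Offered = pelt * offer_pct / 100 = 19.1970 * 1.6000 / 100 = 0.3072 kg
Uptake = offered - residual = 0.3072 - 0.0789 = 0.2283 kg
Cr2O3% on pelt = uptake / pelt * 100 = 0.2283 / 19.1970 * 100 = 1.1890 %
Ts = 80 + k * Cr2O3% = 80 + 8.5380 * 1.1890 = 90.1517 C


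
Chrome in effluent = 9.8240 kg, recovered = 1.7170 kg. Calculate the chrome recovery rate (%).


Formula: Recovery = recovered / input * 100
Substituting: Recovery = 1.7170 / 9.8240 * 100
Result: 17.4776 %


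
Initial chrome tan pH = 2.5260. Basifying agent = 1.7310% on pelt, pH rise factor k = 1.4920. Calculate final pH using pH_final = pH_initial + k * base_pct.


Formula: pH_final = pH_initial + k * base_pct
Substituting: pH_final = 2.5260 + 1.4920 * 1.7310
Result: 5.1087


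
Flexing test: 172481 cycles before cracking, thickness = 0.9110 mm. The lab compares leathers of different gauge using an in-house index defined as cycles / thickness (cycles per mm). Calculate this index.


Formula: Index = cycles / thickness
Substituting: Index = 172481 / 0.9110
Result: 189331.5038 cycles/mm


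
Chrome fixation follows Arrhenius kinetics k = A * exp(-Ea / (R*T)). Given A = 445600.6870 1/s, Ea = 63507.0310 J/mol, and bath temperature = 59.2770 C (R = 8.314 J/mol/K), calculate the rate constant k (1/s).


T_K = T_C + 273.15 = 59.2770 + 273.15 = 332.4270 K
exponent = -Ea / (R * T_K) = -63507.0310 / (8.314 * 332.4270) = -22.9782
k = A * exp(exponent) = 445600.6870 * exp(-22.9782) = 4.6736e-05 1/s


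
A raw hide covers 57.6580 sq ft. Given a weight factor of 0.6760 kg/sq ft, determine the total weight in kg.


Formula: Weight = area * weight_per_sqft
Substituting: Weight = 57.6580 * 0.6760
Result: 38.9768 kg


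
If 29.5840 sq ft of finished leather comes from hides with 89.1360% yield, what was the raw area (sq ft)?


Formula: raw = finished * 100 / yield
Substituting: raw = 29.5840 * 100 / 89.1360
Result: 33.1897 sq ft


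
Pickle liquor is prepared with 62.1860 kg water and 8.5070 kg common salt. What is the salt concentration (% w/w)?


Formula: Conc = salt / (water + salt) * 100
Substituting: Conc = 8.5070 / (62.1860 + 8.5070) * 100
Result: 12.0337 %


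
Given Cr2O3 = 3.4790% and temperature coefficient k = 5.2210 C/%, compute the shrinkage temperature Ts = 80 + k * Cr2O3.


Formula: Ts = 80 + k * Cr2O3
Substituting: Ts = 80 + 5.2210 * 3.4790
Result: 98.1639 C


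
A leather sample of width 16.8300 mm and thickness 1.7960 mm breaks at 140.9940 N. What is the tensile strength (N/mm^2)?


Formula: TS = force / (width * thickness)
Substituting: TS = 140.9940 / (16.8300 * 1.7960)
Result: 4.6646 N/mm^2


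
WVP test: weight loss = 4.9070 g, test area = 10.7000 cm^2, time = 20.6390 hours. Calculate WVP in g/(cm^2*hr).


Formula: WVP = loss / (area * time)
Substituting: WVP = 4.9070 / (10.7000 * 20.6390)
Result: 0.02222 g/(cm^2*hr)


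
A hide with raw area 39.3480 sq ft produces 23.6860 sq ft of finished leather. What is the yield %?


Formula: Yield = finished / raw * 100
Substituting: Yield = 23.6860 / 39.3480 * 100
Result: 60.1962 %


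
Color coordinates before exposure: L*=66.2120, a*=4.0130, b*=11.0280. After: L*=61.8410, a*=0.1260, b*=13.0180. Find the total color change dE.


dL = -4.3710, da = -3.8870, db = 1.9900
dE = sqrt((-4.3710)^2 + (-3.8870)^2 + 1.9900^2) = 6.1786


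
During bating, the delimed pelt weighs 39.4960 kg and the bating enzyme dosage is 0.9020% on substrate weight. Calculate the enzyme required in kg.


Formula: Enzyme = substrate * pct / 100
Substituting: Enzyme = 39.4960 * 0.9020 / 100
Result: 0.3563 kg


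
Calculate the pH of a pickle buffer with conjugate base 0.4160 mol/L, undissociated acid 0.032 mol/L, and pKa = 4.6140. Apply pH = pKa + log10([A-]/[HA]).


ratio = [A-] / [HA] = 0.4160 / 0.032 = 13.0000
log10(ratio) = 1.1139
pH = pKa + log10(ratio) = 4.6140 + 1.1139 = 5.7279


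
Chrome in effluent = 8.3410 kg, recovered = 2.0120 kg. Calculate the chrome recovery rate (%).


Formula: Recovery = recovered / input * 100
Substituting: Recovery = 2.0120 / 8.3410 * 100
Result: 24.1218 %


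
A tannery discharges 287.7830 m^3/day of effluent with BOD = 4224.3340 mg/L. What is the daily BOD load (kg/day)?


Formula: BOD_load = volume * conc / 1000
Substituting: BOD_load = 287.7830 * 4224.3340 / 1000
Result: 1215.6915 kg/day


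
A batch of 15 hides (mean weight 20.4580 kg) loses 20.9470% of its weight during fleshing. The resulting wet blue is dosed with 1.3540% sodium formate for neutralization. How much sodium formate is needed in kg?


Total_raw = N * avg_wt = 15 * 20.4580 = 306.8700 kg
Substrate = Total_raw * (1 - loss/100) = 306.8700 * (1 - 20.9470/100) = 242.5899 kg
Neutralizer = Substrate * pct / 100 = 242.5899 * 1.3540 / 100 = 3.2847 kg


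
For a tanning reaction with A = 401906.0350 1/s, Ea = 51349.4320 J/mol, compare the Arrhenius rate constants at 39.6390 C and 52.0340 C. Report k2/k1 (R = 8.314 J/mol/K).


T1 = 39.6390 + 273.15 = 312.7890 K; T2 = 52.0340 + 273.15 = 325.1840 K
k1 = A * exp(-Ea/(R*T1)) = 401906.0350 * exp(-51349.4320/(8.314*312.7890)) = 0.00106818 1/s
k2 = A * exp(-Ea/(R*T2)) = 401906.0350 * exp(-51349.4320/(8.314*325.1840)) = 0.00226733 1/s
k2/k1 = 0.00226733 / 0.00106818 = 2.1226


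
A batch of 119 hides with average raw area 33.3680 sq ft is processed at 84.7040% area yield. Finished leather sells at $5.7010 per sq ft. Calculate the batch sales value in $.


Raw_total = N * avg_area = 119 * 33.3680 = 3970.7920 sq ft
Finished = Raw_total * yield / 100 = 3970.7920 * 84.7040 / 100 = 3363.4197 sq ft
Value = Finished * price = 3363.4197 * 5.7010 = 19174.8555 $


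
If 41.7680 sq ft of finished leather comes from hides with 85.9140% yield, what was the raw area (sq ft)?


Formula: raw = finished * 100 / yield
Substituting: raw = 41.7680 * 100 / 85.9140
Result: 48.6161 sq ft


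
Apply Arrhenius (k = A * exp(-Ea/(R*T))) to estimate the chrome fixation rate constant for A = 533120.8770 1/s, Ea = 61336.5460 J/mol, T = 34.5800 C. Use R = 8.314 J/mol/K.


T_K = T_C + 273.15 = 34.5800 + 273.15 = 307.7300 K
exponent = -Ea / (R * T_K) = -61336.5460 / (8.314 * 307.7300) = -23.9739
k = A * exp(exponent) = 533120.8770 * exp(-23.9739) = 2.0657e-05 1/s


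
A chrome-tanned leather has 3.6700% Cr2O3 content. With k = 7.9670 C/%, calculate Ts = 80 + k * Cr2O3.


Formula: Ts = 80 + k * Cr2O3
Substituting: Ts = 80 + 7.9670 * 3.6700
Result: 109.2389 C


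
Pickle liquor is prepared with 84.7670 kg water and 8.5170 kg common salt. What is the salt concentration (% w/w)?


Formula: Conc = salt / (water + salt) * 100
Substituting: Conc = 8.5170 / (84.7670 + 8.5170) * 100
Result: 9.1302 %


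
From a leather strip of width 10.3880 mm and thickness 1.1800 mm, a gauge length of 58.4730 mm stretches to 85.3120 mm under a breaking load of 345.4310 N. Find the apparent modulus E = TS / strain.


TS = F / (w * t) = 345.4310 / (10.3880 * 1.1800) = 28.1804 N/mm^2
strain = (Lf - L0) / L0 = (85.3120 - 58.4730) / 58.4730 = 0.4590
E = TS / strain = 28.1804 / 0.4590 = 61.3955 N/mm^2
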